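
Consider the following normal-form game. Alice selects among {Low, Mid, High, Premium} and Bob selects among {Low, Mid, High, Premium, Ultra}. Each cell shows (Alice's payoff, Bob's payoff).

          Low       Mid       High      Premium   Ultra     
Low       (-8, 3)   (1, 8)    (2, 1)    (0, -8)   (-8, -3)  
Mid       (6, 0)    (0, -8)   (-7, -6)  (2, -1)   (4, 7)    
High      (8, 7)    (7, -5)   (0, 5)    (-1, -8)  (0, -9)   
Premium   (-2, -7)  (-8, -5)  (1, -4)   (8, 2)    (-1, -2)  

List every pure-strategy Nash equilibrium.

A profile is a Nash equilibrium when each player is best-responding to the other.
Alice's best responses — vs Low: High (payoff 8); vs Mid: High (payoff 7); vs High: Low (payoff 2); vs Premium: Premium (payoff 8); vs Ultra: Mid (payoff 4).
Bob's best responses — vs Low: Mid (payoff 8); vs Mid: Ultra (payoff 7); vs High: Low (payoff 7); vs Premium: Premium (payoff 2).
Mutual best responses occur at (Mid, Ultra), (High, Low), and (Premium, Premium); at each, neither player gains by switching.

(Mid, Ultra), (High, Low), and (Premium, Premium)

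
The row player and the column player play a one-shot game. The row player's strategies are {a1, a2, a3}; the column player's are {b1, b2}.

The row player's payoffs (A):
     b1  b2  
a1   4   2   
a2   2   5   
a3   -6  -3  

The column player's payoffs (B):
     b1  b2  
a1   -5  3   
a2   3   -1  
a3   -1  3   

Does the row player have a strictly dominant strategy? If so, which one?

A strategy is strictly dominant if it gives the row player a strictly higher payoff than every other strategy, against every choice by the opponent.
a1 is not dominant: against b2, a2 gives 5 > 2.
a2 is not dominant: against b1, a1 gives 4 > 2.
a3 is not dominant: against b1, a1 gives 4 > -6.
No single strategy is best against every opponent action.

No strictly dominant strategy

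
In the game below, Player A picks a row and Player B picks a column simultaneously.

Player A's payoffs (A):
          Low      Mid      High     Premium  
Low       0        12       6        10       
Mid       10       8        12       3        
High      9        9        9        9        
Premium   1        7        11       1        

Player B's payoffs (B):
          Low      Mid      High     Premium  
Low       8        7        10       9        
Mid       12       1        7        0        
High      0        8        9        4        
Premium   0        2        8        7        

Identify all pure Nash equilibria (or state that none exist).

Find each player's best response to every opponent strategy; NE are the intersections.
Player A's best responses — vs Low: Mid (payoff 10); vs Mid: Low (payoff 12); vs High: Mid (payoff 12); vs Premium: Low (payoff 10).
Player B's best responses — vs Low: High (payoff 10); vs Mid: Low (payoff 12); vs High: High (payoff 9); vs Premium: High (payoff 8).
The only mutual best response is (Mid, Low); neither player gains by switching there.

(Mid, Low)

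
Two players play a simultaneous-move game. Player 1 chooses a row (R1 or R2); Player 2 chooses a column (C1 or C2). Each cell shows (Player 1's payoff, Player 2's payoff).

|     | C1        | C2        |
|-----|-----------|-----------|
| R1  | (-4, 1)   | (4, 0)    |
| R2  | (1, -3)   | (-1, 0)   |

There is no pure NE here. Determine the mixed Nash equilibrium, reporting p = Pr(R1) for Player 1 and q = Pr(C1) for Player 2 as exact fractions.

p = 3/4, q = 1/2

Each player's mixing probability is pinned down by making the *other* player indifferent.
Player 2 indifferent between C1 and C2: p·1 + (1−p)·(-3) = p·0 + (1−p)·0 ⟹ (-3) + 4p = 0 + 0p ⟹ p = 3/4.
Player 1 indifferent between R1 and R2: q·(-4) + (1−q)·4 = q·1 + (1−q)·(-1) ⟹ 4 + (-8)q = (-1) + 2q ⟹ q = 1/2.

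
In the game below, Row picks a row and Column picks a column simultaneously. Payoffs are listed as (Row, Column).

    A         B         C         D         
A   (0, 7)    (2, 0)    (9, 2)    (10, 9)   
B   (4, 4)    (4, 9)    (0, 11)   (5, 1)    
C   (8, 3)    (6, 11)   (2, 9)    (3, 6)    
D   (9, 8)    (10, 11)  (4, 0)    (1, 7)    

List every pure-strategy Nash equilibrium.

Find each player's best response to every opponent strategy; NE are the intersections.
Row's best responses — vs A: D (payoff 9); vs B: D (payoff 10); vs C: A (payoff 9); vs D: A (payoff 10).
Column's best responses — vs A: D (payoff 9); vs B: C (payoff 11); vs C: B (payoff 11); vs D: B (payoff 11).
Mutual best responses occur at (A, D) and (D, B); at each, neither player gains by switching.

(A, D) and (D, B)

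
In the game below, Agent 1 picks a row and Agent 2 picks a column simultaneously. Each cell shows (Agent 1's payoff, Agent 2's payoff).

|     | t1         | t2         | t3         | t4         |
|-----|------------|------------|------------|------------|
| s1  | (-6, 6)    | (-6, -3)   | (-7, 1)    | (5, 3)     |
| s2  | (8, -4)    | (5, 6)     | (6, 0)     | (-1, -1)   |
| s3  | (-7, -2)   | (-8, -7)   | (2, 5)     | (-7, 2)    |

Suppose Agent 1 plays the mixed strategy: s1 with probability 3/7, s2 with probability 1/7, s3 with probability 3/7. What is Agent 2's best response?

t3

Agent 2's best reply maximizes expected payoff against the mix.
t1: (3/7)·6 + (1/7)·(-4) + (3/7)·(-2) = 8/7
t2: (3/7)·(-3) + (1/7)·6 + (3/7)·(-7) = -24/7
t3: (3/7)·1 + (1/7)·0 + (3/7)·5 = 18/7
t4: (3/7)·3 + (1/7)·(-1) + (3/7)·2 = 2
Highest expected payoff is 18/7, from t3.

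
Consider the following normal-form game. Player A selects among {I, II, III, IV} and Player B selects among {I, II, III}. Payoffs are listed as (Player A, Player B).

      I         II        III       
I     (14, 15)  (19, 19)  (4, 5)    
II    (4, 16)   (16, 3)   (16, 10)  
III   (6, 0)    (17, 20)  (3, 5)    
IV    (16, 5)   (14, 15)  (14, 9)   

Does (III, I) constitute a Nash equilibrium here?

No

Holding Player B at I: Player A gets 6 from III but could get 16 by switching to IV. Player A has a profitable deviation.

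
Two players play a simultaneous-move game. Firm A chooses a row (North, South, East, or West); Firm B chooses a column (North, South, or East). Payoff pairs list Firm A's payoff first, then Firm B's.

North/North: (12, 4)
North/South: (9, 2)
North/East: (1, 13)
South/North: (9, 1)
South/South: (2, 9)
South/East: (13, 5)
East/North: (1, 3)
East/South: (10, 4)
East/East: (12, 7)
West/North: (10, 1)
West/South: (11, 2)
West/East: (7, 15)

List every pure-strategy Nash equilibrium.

Check mutual best responses: a cell is a NE iff neither player can gain by unilaterally deviating.
Firm A's best responses — vs North: North (payoff 12); vs South: West (payoff 11); vs East: South (payoff 13).
Firm B's best responses — vs North: East (payoff 13); vs South: South (payoff 9); vs East: East (payoff 7); vs West: East (payoff 15).
No cell has both players best-responding. For instance, Firm A's best reply to East is South, but against South Firm B prefers South over East.

There is no pure-strategy Nash equilibrium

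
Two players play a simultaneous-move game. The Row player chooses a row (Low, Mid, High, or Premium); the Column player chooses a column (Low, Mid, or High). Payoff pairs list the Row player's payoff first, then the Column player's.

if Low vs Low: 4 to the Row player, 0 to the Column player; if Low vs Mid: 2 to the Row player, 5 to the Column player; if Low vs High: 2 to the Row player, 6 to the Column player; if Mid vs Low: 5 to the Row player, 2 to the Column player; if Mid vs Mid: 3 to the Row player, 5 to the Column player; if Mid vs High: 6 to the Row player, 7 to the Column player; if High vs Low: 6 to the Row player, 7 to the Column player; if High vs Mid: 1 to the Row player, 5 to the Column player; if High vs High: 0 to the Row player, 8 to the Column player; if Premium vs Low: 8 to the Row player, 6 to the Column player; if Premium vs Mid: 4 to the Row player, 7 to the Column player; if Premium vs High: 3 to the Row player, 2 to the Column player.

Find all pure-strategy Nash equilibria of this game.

Check mutual best responses: a cell is a NE iff neither player can gain by unilaterally deviating.
The Row player's best responses — vs Low: Premium (payoff 8); vs Mid: Premium (payoff 4); vs High: Mid (payoff 6).
The Column player's best responses — vs Low: High (payoff 6); vs Mid: High (payoff 7); vs High: High (payoff 8); vs Premium: Mid (payoff 7).
Mutual best responses occur at (Mid, High) and (Premium, Mid); at each, neither player gains by switching.

(Mid, High) and (Premium, Mid)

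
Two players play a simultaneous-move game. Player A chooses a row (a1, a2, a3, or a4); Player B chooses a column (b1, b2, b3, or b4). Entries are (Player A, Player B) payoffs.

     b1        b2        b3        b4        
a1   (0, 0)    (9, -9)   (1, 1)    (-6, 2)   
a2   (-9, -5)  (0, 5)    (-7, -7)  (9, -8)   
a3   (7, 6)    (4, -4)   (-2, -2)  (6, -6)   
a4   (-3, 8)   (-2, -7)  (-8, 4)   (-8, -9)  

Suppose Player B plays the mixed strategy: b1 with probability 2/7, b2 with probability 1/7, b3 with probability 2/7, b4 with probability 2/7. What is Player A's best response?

a3

Player A's best reply maximizes expected payoff against the mix.
a1: (2/7)·0 + (1/7)·9 + (2/7)·1 + (2/7)·(-6) = -1/7
a2: (2/7)·(-9) + (1/7)·0 + (2/7)·(-7) + (2/7)·9 = -2
a3: (2/7)·7 + (1/7)·4 + (2/7)·(-2) + (2/7)·6 = 26/7
a4: (2/7)·(-3) + (1/7)·(-2) + (2/7)·(-8) + (2/7)·(-8) = -40/7
Highest expected payoff is 26/7, from a3.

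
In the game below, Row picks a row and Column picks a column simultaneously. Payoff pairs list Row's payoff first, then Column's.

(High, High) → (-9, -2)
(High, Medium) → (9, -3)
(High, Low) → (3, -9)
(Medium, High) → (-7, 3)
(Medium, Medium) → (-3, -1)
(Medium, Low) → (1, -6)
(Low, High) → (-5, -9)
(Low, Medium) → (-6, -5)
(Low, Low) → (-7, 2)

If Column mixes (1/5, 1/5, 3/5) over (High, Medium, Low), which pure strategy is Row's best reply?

High

Compute Row's expected payoff from each pure strategy against the given mix.
High: (1/5)·(-9) + (1/5)·9 + (3/5)·3 = 9/5
Medium: (1/5)·(-7) + (1/5)·(-3) + (3/5)·1 = -7/5
Low: (1/5)·(-5) + (1/5)·(-6) + (3/5)·(-7) = -32/5
Highest expected payoff is 9/5, from High.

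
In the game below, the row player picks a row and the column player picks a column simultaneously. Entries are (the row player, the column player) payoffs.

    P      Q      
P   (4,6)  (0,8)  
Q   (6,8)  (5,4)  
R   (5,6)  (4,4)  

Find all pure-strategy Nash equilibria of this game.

(Q, P)

Check mutual best responses: a cell is a NE iff neither player can gain by unilaterally deviating.
The row player's best responses — vs P: Q (payoff 6); vs Q: Q (payoff 5).
The column player's best responses — vs P: Q (payoff 8); vs Q: P (payoff 8); vs R: P (payoff 6).
The only mutual best response is (Q, P); neither player gains by switching there.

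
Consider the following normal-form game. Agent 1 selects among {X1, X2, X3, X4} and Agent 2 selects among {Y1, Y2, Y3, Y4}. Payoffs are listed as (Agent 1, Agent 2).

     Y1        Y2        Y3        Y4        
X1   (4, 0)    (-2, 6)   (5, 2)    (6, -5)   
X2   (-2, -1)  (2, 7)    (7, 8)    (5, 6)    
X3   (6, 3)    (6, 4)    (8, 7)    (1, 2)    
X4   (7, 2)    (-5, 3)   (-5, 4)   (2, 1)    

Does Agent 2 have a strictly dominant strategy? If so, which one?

None

Check whether one of Agent 2's strategies beats all alternatives regardless of what the opponent does.
Y1 is not dominant: against X1, Y2 gives 6 > 0.
Y2 is not dominant: against X2, Y3 gives 8 > 7.
Y3 is not dominant: against X1, Y2 gives 6 > 2.
Y4 is not dominant: against X1, Y1 gives 0 > -5.
No single strategy is best against every opponent action.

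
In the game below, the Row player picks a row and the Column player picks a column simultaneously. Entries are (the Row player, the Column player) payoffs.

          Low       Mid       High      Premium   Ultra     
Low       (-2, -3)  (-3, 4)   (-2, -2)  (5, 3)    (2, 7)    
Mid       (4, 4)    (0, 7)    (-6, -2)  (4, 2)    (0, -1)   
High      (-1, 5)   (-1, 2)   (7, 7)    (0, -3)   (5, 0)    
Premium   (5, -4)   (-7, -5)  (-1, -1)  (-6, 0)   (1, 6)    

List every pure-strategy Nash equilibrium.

Check mutual best responses: a cell is a NE iff neither player can gain by unilaterally deviating.
The Row player's best responses — vs Low: Premium (payoff 5); vs Mid: Mid (payoff 0); vs High: High (payoff 7); vs Premium: Low (payoff 5); vs Ultra: High (payoff 5).
The Column player's best responses — vs Low: Ultra (payoff 7); vs Mid: Mid (payoff 7); vs High: High (payoff 7); vs Premium: Ultra (payoff 6).
Mutual best responses occur at (Mid, Mid) and (High, High); at each, neither player gains by switching.

(Mid, Mid) and (High, High)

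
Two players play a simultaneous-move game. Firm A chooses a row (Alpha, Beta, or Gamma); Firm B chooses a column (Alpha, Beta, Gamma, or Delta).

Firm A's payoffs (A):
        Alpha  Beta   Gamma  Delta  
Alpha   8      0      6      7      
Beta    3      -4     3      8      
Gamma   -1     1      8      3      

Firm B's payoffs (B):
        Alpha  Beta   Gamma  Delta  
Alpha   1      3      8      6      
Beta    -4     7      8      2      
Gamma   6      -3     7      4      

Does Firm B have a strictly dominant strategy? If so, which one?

A strategy is strictly dominant if it gives Firm B a strictly higher payoff than every other strategy, against every choice by the opponent.
Gamma strictly dominates: vs Alpha: 8 > each of {1, 3, 6}; vs Beta: 8 > each of {-4, 7, 2}; vs Gamma: 7 > each of {6, -3, 4}.

Gamma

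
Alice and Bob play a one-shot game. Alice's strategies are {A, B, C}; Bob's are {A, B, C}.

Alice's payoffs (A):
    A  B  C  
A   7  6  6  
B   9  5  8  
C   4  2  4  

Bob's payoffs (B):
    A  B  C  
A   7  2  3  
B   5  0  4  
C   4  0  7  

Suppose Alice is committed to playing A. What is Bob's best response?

With Alice fixed at A, Bob's payoffs are: A → 7, B → 2, C → 3.
The maximum is 7, achieved by A.

A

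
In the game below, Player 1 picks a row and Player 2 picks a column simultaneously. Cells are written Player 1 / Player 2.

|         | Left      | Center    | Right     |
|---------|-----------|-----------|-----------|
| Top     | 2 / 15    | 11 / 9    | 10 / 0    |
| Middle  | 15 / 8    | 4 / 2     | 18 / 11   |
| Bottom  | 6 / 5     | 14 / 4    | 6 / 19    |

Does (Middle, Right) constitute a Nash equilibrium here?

Holding Player 2 at Right: Player 1 gets 18 from Middle, versus 10 from Top, 6 from Bottom. No profitable deviation for Player 1.
Holding Player 1 at Middle: Player 2 gets 11 from Right, versus 8 from Left, 2 from Center. No profitable deviation for Player 2 either.

Yes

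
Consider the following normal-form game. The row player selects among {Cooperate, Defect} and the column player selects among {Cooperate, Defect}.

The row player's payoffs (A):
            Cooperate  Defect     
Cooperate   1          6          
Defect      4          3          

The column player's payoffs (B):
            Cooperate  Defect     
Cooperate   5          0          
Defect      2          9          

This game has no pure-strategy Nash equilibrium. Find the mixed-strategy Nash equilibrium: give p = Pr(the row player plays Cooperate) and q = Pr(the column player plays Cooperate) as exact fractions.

p = 7/12, q = 1/2

In a mixed NE each player is indifferent between their pure strategies, so the opponent's mix sets the indifference.
The column player indifferent between Cooperate and Defect: p·5 + (1−p)·2 = p·0 + (1−p)·9 ⟹ 2 + 3p = 9 + (-9)p ⟹ p = 7/12.
The row player indifferent between Cooperate and Defect: q·1 + (1−q)·6 = q·4 + (1−q)·3 ⟹ 6 + (-5)q = 3 + 1q ⟹ q = 1/2.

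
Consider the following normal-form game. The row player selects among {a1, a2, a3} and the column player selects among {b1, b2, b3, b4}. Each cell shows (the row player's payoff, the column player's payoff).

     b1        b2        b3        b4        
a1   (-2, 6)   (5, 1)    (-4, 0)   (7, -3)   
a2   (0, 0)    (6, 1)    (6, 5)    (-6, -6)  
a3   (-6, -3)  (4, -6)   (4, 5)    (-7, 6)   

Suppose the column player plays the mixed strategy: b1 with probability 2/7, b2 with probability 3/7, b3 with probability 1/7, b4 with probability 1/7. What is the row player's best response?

a2

Compute the row player's expected payoff from each pure strategy against the given mix.
a1: (2/7)·(-2) + (3/7)·5 + (1/7)·(-4) + (1/7)·7 = 2
a2: (2/7)·0 + (3/7)·6 + (1/7)·6 + (1/7)·(-6) = 18/7
a3: (2/7)·(-6) + (3/7)·4 + (1/7)·4 + (1/7)·(-7) = -3/7
Highest expected payoff is 18/7, from a2.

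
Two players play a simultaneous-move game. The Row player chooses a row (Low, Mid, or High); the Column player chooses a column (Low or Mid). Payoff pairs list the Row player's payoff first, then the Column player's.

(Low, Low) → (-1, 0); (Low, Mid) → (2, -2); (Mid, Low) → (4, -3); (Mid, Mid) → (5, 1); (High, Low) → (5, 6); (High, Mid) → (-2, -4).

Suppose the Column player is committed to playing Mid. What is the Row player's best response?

Mid

With the Column player fixed at Mid, the Row player's payoffs are: Low → 2, Mid → 5, High → -2.
The maximum is 5, achieved by Mid.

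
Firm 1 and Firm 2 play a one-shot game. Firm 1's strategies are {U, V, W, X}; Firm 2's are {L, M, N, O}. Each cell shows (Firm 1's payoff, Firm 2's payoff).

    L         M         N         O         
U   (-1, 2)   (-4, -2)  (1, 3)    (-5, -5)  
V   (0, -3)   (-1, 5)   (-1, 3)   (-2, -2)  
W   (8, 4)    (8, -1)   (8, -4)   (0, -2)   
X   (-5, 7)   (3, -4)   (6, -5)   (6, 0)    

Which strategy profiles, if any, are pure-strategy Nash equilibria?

(W, L)

Check mutual best responses: a cell is a NE iff neither player can gain by unilaterally deviating.
Firm 1's best responses — vs L: W (payoff 8); vs M: W (payoff 8); vs N: W (payoff 8); vs O: X (payoff 6).
Firm 2's best responses — vs U: N (payoff 3); vs V: M (payoff 5); vs W: L (payoff 4); vs X: L (payoff 7).
The only mutual best response is (W, L); neither player gains by switching there.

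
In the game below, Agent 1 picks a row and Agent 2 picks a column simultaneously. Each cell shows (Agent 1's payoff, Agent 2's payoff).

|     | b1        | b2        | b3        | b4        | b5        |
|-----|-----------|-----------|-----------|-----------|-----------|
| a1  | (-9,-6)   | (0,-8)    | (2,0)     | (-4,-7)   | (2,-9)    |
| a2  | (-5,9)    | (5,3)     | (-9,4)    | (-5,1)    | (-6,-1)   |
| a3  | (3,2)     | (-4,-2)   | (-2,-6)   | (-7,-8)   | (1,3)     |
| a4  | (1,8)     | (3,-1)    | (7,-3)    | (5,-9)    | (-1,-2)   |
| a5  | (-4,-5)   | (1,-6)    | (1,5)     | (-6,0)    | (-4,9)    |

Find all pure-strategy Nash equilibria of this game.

Check mutual best responses: a cell is a NE iff neither player can gain by unilaterally deviating.
Agent 1's best responses — vs b1: a3 (payoff 3); vs b2: a2 (payoff 5); vs b3: a4 (payoff 7); vs b4: a4 (payoff 5); vs b5: a1 (payoff 2).
Agent 2's best responses — vs a1: b3 (payoff 0); vs a2: b1 (payoff 9); vs a3: b5 (payoff 3); vs a4: b1 (payoff 8); vs a5: b5 (payoff 9).
No cell has both players best-responding. For instance, Agent 1's best reply to b2 is a2, but against a2 Agent 2 prefers b1 over b2.

There is no pure-strategy Nash equilibrium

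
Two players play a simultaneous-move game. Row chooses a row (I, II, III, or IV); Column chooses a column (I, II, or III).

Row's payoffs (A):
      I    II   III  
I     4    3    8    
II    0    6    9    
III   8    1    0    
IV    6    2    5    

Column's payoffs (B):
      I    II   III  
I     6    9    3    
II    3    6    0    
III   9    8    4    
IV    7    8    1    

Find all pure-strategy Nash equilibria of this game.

(II, II) and (III, I)

A profile is a Nash equilibrium when each player is best-responding to the other.
Row's best responses — vs I: III (payoff 8); vs II: II (payoff 6); vs III: II (payoff 9).
Column's best responses — vs I: II (payoff 9); vs II: II (payoff 6); vs III: I (payoff 9); vs IV: II (payoff 8).
Mutual best responses occur at (II, II) and (III, I); at each, neither player gains by switching.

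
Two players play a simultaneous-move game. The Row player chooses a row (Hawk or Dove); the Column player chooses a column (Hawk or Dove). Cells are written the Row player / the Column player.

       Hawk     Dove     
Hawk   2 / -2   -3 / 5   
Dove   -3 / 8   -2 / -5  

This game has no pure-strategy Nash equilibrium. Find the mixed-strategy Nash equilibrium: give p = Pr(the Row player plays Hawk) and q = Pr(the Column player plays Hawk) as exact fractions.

Each player's mixing probability is pinned down by making the *other* player indifferent.
The Column player indifferent between Hawk and Dove: p·(-2) + (1−p)·8 = p·5 + (1−p)·(-5) ⟹ 8 + (-10)p = (-5) + 10p ⟹ p = 13/20.
The Row player indifferent between Hawk and Dove: q·2 + (1−q)·(-3) = q·(-3) + (1−q)·(-2) ⟹ (-3) + 5q = (-2) + (-1)q ⟹ q = 1/6.

p = 13/20, q = 1/6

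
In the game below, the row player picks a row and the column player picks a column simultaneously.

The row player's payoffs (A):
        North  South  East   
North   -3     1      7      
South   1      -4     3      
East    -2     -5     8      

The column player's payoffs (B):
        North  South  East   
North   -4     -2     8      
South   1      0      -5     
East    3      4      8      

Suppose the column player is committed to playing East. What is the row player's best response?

With the column player fixed at East, the row player's payoffs are: North → 7, South → 3, East → 8.
The maximum is 8, achieved by East.

East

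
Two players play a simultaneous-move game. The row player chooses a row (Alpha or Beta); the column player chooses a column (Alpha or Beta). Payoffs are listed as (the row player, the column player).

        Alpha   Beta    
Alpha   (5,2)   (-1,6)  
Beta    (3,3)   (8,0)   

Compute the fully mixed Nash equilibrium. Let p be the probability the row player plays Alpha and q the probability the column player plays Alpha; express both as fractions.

p = 3/7, q = 9/11

Each player's mixing probability is pinned down by making the *other* player indifferent.
The column player indifferent between Alpha and Beta: p·2 + (1−p)·3 = p·6 + (1−p)·0 ⟹ 3 + (-1)p = 0 + 6p ⟹ p = 3/7.
The row player indifferent between Alpha and Beta: q·5 + (1−q)·(-1) = q·3 + (1−q)·8 ⟹ (-1) + 6q = 8 + (-5)q ⟹ q = 9/11.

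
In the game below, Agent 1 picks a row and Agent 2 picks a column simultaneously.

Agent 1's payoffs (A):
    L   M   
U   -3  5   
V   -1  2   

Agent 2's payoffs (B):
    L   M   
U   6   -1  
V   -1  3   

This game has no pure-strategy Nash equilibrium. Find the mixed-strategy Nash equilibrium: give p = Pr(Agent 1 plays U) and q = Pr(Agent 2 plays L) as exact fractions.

p = 4/11, q = 3/5

Each player's mixing probability is pinned down by making the *other* player indifferent.
Agent 2 indifferent between L and M: p·6 + (1−p)·(-1) = p·(-1) + (1−p)·3 ⟹ (-1) + 7p = 3 + (-4)p ⟹ p = 4/11.
Agent 1 indifferent between U and V: q·(-3) + (1−q)·5 = q·(-1) + (1−q)·2 ⟹ 5 + (-8)q = 2 + (-3)q ⟹ q = 3/5.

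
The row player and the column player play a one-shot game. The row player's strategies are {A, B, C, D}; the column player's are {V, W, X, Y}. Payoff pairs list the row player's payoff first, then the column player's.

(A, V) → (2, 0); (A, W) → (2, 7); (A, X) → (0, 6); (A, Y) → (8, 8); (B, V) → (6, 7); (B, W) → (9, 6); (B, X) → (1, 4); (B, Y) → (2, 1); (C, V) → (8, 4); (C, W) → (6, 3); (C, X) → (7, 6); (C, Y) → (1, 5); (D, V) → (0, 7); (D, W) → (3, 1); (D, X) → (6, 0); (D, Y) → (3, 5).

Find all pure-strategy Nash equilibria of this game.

A profile is a Nash equilibrium when each player is best-responding to the other.
The row player's best responses — vs V: C (payoff 8); vs W: B (payoff 9); vs X: C (payoff 7); vs Y: A (payoff 8).
The column player's best responses — vs A: Y (payoff 8); vs B: V (payoff 7); vs C: X (payoff 6); vs D: V (payoff 7).
Mutual best responses occur at (A, Y) and (C, X); at each, neither player gains by switching.

(A, Y) and (C, X)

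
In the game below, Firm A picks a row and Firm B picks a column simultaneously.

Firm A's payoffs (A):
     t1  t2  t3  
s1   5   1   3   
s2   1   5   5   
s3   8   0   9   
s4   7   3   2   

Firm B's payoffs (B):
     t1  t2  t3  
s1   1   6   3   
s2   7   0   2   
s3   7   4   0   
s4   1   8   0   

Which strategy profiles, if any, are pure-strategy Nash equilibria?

(s3, t1)

A profile is a Nash equilibrium when each player is best-responding to the other.
Firm A's best responses — vs t1: s3 (payoff 8); vs t2: s2 (payoff 5); vs t3: s3 (payoff 9).
Firm B's best responses — vs s1: t2 (payoff 6); vs s2: t1 (payoff 7); vs s3: t1 (payoff 7); vs s4: t2 (payoff 8).
The only mutual best response is (s3, t1); neither player gains by switching there.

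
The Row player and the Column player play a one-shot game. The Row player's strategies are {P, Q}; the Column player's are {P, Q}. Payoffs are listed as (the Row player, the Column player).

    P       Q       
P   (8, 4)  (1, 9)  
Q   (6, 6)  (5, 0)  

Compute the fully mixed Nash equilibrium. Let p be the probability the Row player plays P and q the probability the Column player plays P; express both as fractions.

In a mixed NE each player is indifferent between their pure strategies, so the opponent's mix sets the indifference.
The Column player indifferent between P and Q: p·4 + (1−p)·6 = p·9 + (1−p)·0 ⟹ 6 + (-2)p = 0 + 9p ⟹ p = 6/11.
The Row player indifferent between P and Q: q·8 + (1−q)·1 = q·6 + (1−q)·5 ⟹ 1 + 7q = 5 + 1q ⟹ q = 2/3.

p = 6/11, q = 2/3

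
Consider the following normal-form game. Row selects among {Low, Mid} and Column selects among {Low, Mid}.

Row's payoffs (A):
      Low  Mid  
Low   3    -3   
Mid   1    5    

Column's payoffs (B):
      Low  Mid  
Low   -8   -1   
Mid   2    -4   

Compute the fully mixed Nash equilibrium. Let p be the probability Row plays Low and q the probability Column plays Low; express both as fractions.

p = 6/13, q = 4/5

Each player's mixing probability is pinned down by making the *other* player indifferent.
Column indifferent between Low and Mid: p·(-8) + (1−p)·2 = p·(-1) + (1−p)·(-4) ⟹ 2 + (-10)p = (-4) + 3p ⟹ p = 6/13.
Row indifferent between Low and Mid: q·3 + (1−q)·(-3) = q·1 + (1−q)·5 ⟹ (-3) + 6q = 5 + (-4)q ⟹ q = 4/5.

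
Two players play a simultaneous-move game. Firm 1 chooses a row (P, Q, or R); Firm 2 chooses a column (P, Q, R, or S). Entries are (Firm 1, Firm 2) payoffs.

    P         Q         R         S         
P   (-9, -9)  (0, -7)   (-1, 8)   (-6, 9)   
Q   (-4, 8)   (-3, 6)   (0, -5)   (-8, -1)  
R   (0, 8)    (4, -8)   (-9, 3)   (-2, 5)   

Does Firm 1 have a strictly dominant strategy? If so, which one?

A strategy is strictly dominant if it gives Firm 1 a strictly higher payoff than every other strategy, against every choice by the opponent.
P is not dominant: against P, Q gives -4 > -9.
Q is not dominant: against P, R gives 0 > -4.
R is not dominant: against R, P gives -1 > -9.
No single strategy is best against every opponent action.

None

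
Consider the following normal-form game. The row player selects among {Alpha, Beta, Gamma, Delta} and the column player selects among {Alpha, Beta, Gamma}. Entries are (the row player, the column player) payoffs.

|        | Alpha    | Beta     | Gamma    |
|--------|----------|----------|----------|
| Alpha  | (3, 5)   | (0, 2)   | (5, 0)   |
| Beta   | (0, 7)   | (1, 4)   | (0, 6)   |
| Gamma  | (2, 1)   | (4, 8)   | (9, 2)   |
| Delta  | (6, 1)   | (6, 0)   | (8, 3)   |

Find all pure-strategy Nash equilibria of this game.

Find each player's best response to every opponent strategy; NE are the intersections.
The row player's best responses — vs Alpha: Delta (payoff 6); vs Beta: Delta (payoff 6); vs Gamma: Gamma (payoff 9).
The column player's best responses — vs Alpha: Alpha (payoff 5); vs Beta: Alpha (payoff 7); vs Gamma: Beta (payoff 8); vs Delta: Gamma (payoff 3).
No cell has both players best-responding. For instance, the row player's best reply to Beta is Delta, but against Delta the column player prefers Gamma over Beta.

None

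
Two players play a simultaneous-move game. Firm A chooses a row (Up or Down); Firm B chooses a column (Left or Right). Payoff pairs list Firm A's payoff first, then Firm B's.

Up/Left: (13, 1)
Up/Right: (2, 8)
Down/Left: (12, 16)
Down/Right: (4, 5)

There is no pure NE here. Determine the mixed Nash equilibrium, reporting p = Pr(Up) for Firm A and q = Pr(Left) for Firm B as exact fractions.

p = 11/18, q = 2/3

Each player's mixing probability is pinned down by making the *other* player indifferent.
Firm B indifferent between Left and Right: p·1 + (1−p)·16 = p·8 + (1−p)·5 ⟹ 16 + (-15)p = 5 + 3p ⟹ p = 11/18.
Firm A indifferent between Up and Down: q·13 + (1−q)·2 = q·12 + (1−q)·4 ⟹ 2 + 11q = 4 + 8q ⟹ q = 2/3.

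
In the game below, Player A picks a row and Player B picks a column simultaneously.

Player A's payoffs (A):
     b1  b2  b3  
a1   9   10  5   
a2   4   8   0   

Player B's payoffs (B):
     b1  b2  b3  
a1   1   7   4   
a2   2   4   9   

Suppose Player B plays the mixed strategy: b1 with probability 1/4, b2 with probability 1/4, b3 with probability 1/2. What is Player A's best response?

a1

Player A's best reply maximizes expected payoff against the mix.
a1: (1/4)·9 + (1/4)·10 + (1/2)·5 = 29/4
a2: (1/4)·4 + (1/4)·8 + (1/2)·0 = 3
Highest expected payoff is 29/4, from a1.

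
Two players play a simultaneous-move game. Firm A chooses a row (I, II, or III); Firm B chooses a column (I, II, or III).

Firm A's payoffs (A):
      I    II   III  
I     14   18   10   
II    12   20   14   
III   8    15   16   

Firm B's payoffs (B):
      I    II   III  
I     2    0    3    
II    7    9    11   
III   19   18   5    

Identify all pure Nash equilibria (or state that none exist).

There is no pure-strategy Nash equilibrium

A profile is a Nash equilibrium when each player is best-responding to the other.
Firm A's best responses — vs I: I (payoff 14); vs II: II (payoff 20); vs III: III (payoff 16).
Firm B's best responses — vs I: III (payoff 3); vs II: III (payoff 11); vs III: I (payoff 19).
No cell has both players best-responding. For instance, Firm A's best reply to I is I, but against I Firm B prefers III over I.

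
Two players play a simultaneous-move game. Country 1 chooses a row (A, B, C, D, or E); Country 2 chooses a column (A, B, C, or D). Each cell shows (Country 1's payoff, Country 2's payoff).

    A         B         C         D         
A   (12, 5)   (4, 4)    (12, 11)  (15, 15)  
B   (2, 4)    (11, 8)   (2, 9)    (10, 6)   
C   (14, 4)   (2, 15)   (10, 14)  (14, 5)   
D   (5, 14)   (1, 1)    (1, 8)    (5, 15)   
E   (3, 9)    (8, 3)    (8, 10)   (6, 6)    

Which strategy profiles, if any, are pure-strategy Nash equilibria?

Check mutual best responses: a cell is a NE iff neither player can gain by unilaterally deviating.
Country 1's best responses — vs A: C (payoff 14); vs B: B (payoff 11); vs C: A (payoff 12); vs D: A (payoff 15).
Country 2's best responses — vs A: D (payoff 15); vs B: C (payoff 9); vs C: B (payoff 15); vs D: D (payoff 15); vs E: C (payoff 10).
The only mutual best response is (A, D); neither player gains by switching there.

(A, D)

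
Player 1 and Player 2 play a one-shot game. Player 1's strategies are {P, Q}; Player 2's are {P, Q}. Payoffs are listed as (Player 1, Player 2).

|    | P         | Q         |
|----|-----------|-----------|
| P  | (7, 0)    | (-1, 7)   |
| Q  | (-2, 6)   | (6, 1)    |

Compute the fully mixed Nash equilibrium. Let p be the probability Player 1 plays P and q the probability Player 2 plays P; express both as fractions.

Each player's mixing probability is pinned down by making the *other* player indifferent.
Player 2 indifferent between P and Q: p·0 + (1−p)·6 = p·7 + (1−p)·1 ⟹ 6 + (-6)p = 1 + 6p ⟹ p = 5/12.
Player 1 indifferent between P and Q: q·7 + (1−q)·(-1) = q·(-2) + (1−q)·6 ⟹ (-1) + 8q = 6 + (-8)q ⟹ q = 7/16.

p = 5/12, q = 7/16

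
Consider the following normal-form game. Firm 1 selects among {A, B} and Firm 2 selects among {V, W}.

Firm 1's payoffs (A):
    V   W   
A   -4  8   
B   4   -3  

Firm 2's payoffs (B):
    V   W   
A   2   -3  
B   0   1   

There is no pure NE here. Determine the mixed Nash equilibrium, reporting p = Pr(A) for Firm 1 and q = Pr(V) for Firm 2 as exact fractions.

Each player's mixing probability is pinned down by making the *other* player indifferent.
Firm 2 indifferent between V and W: p·2 + (1−p)·0 = p·(-3) + (1−p)·1 ⟹ 0 + 2p = 1 + (-4)p ⟹ p = 1/6.
Firm 1 indifferent between A and B: q·(-4) + (1−q)·8 = q·4 + (1−q)·(-3) ⟹ 8 + (-12)q = (-3) + 7q ⟹ q = 11/19.

p = 1/6, q = 11/19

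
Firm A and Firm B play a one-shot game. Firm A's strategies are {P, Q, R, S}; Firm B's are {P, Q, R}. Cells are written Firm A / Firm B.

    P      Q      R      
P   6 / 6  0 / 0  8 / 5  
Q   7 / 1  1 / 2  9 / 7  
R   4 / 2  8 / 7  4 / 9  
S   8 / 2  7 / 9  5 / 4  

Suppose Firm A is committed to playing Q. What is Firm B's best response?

With Firm A fixed at Q, Firm B's payoffs are: P → 1, Q → 2, R → 7.
The maximum is 7, achieved by R.

R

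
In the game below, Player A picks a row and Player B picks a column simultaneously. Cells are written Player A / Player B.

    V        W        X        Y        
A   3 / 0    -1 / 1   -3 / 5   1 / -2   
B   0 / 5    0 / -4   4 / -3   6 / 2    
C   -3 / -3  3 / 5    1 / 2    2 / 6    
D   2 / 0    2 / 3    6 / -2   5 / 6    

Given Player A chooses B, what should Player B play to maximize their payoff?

With Player A fixed at B, Player B's payoffs are: V → 5, W → -4, X → -3, Y → 2.
The maximum is 5, achieved by V.

V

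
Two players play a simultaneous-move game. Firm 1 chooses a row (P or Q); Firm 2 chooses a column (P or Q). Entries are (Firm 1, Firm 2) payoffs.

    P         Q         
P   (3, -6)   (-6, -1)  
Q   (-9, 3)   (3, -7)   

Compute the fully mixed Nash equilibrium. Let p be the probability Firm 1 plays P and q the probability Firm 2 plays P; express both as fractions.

Each player's mixing probability is pinned down by making the *other* player indifferent.
Firm 2 indifferent between P and Q: p·(-6) + (1−p)·3 = p·(-1) + (1−p)·(-7) ⟹ 3 + (-9)p = (-7) + 6p ⟹ p = 2/3.
Firm 1 indifferent between P and Q: q·3 + (1−q)·(-6) = q·(-9) + (1−q)·3 ⟹ (-6) + 9q = 3 + (-12)q ⟹ q = 3/7.

p = 2/3, q = 3/7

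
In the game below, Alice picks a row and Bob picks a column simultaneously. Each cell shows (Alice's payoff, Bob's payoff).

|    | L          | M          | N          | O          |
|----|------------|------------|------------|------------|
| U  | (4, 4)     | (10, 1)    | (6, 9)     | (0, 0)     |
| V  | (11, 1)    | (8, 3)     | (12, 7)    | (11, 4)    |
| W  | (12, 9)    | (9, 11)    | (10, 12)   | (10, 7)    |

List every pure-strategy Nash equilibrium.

A profile is a Nash equilibrium when each player is best-responding to the other.
Alice's best responses — vs L: W (payoff 12); vs M: U (payoff 10); vs N: V (payoff 12); vs O: V (payoff 11).
Bob's best responses — vs U: N (payoff 9); vs V: N (payoff 7); vs W: N (payoff 12).
The only mutual best response is (V, N); neither player gains by switching there.

(V, N)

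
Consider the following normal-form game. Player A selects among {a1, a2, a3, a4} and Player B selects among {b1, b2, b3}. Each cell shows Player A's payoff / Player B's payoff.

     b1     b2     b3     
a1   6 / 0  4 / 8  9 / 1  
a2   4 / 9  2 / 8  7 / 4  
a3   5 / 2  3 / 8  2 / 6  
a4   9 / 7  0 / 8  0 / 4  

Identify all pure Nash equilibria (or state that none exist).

(a1, b2)

Find each player's best response to every opponent strategy; NE are the intersections.
Player A's best responses — vs b1: a4 (payoff 9); vs b2: a1 (payoff 4); vs b3: a1 (payoff 9).
Player B's best responses — vs a1: b2 (payoff 8); vs a2: b1 (payoff 9); vs a3: b2 (payoff 8); vs a4: b2 (payoff 8).
The only mutual best response is (a1, b2); neither player gains by switching there.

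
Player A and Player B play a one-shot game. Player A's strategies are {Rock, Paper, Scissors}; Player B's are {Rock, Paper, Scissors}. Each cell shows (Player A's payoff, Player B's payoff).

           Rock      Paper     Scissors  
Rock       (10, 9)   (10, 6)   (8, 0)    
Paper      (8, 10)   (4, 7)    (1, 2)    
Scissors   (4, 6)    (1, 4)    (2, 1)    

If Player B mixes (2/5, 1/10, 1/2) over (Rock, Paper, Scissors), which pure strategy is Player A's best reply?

Rock

Compute Player A's expected payoff from each pure strategy against the given mix.
Rock: (2/5)·10 + (1/10)·10 + (1/2)·8 = 9
Paper: (2/5)·8 + (1/10)·4 + (1/2)·1 = 41/10
Scissors: (2/5)·4 + (1/10)·1 + (1/2)·2 = 27/10
Highest expected payoff is 9, from Rock.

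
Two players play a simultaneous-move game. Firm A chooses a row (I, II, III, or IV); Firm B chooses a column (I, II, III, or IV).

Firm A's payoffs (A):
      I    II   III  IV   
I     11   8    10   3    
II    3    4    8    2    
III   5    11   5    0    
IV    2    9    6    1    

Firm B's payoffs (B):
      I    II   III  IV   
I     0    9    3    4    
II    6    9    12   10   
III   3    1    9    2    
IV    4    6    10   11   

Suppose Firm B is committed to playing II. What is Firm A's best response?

With Firm B fixed at II, Firm A's payoffs are: I → 8, II → 4, III → 11, IV → 9.
The maximum is 11, achieved by III.

III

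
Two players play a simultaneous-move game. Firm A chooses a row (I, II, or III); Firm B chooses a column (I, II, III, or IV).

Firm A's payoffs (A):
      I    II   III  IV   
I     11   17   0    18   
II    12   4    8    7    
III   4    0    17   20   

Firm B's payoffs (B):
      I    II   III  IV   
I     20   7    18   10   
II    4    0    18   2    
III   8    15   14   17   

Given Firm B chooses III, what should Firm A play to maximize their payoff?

III

With Firm B fixed at III, Firm A's payoffs are: I → 0, II → 8, III → 17.
The maximum is 17, achieved by III.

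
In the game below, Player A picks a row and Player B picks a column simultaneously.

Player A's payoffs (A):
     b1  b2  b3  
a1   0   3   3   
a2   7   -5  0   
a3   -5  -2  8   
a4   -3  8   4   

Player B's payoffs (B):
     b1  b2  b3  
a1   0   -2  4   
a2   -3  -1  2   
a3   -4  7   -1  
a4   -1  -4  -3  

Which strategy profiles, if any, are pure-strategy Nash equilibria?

No pure-strategy Nash equilibrium

Find each player's best response to every opponent strategy; NE are the intersections.
Player A's best responses — vs b1: a2 (payoff 7); vs b2: a4 (payoff 8); vs b3: a3 (payoff 8).
Player B's best responses — vs a1: b3 (payoff 4); vs a2: b3 (payoff 2); vs a3: b2 (payoff 7); vs a4: b1 (payoff -1).
No cell has both players best-responding. For instance, Player A's best reply to b1 is a2, but against a2 Player B prefers b3 over b1.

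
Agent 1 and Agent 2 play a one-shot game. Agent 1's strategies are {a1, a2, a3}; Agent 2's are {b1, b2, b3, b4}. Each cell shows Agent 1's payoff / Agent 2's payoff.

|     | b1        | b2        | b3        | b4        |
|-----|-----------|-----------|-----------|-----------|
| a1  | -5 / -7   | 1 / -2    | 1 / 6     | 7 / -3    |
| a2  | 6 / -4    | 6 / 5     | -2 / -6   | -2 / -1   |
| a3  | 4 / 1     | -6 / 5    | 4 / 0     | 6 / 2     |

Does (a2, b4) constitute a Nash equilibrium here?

Holding Agent 2 at b4: Agent 1 gets -2 from a2 but could get 7 by switching to a1. Agent 1 has a profitable deviation.

No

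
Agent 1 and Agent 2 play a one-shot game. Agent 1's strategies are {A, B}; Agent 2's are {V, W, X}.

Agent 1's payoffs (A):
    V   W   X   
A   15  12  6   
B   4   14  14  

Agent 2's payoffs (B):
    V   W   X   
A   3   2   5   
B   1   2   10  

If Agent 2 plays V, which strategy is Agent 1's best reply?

With Agent 2 fixed at V, Agent 1's payoffs are: A → 15, B → 4.
The maximum is 15, achieved by A.

A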